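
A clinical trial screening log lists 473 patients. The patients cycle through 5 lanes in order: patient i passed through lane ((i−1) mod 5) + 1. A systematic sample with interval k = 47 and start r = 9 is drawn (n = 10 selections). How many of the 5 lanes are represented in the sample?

5

Consecutive selections differ by k = 47, so their lane numbers differ by 47 mod 5 = 2.
gcd(47, 5) = 1, so the sample visits 5/1 = 5 distinct residues mod 5.
Start 9 is lane 4; the lanes hit are 1, 2, 3, 4, 5.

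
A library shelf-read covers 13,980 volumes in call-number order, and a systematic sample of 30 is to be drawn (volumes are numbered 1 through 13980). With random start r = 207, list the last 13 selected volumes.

k = N/n = 13980/30 = 466
18th selection = 207 + 17×466 = 8129
19th: 8129 + 466 = 8595
20th: 8595 + 466 = 9061
21st: 9061 + 466 = 9527
22nd: 9527 + 466 = 9993
23rd: 9993 + 466 = 10459
24th: 10459 + 466 = 10925
25th: 10925 + 466 = 11391
26th: 11391 + 466 = 11857
27th: 11857 + 466 = 12323
28th: 12323 + 466 = 12789
29th: 12789 + 466 = 13255
30th: 13255 + 466 = 13721

8129, 8595, 9061, 9527, 9993, 10459, 10925, 11391, 11857, 12323, 12789, 13255, 13721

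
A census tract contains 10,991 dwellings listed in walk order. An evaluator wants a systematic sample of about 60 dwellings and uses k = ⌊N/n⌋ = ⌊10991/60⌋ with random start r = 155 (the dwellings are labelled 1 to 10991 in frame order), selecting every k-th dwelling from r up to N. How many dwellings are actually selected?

k = ⌊10991/60⌋ = 183
Achieved size = ⌊(10991 − 155)/183⌋ + 1 = ⌊10836/183⌋ + 1 = 59 + 1 = 60
(last selection: 155 + 59×183 = 10952 ≤ 10991; next would be 11135 > 10991)

60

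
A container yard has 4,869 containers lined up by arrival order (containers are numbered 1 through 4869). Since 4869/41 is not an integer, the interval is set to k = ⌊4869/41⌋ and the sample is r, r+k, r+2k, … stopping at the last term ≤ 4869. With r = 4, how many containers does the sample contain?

42

k = ⌊4869/41⌋ = 118
Achieved size = ⌊(4869 − 4)/118⌋ + 1 = ⌊4865/118⌋ + 1 = 41 + 1 = 42
(last selection: 4 + 41×118 = 4842 ≤ 4869; next would be 4960 > 4869)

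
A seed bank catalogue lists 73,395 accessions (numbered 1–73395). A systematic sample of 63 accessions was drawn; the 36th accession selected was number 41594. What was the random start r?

k = 73395/63 = 1165
r = 41594 − (36−1)×1165 = 41594 − 40775 = 819

819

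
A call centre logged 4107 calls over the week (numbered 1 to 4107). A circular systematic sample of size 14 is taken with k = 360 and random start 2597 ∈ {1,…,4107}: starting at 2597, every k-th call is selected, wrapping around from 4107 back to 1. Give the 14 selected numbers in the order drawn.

2597, 2957, 3317, 3677, 4037, 290, 650, 1010, 1370, 1730, 2090, 2450, 2810, 3170

Selection 1: 2597
Selection 2: 2597 + 360 = 2957
Selection 3: 2957 + 360 = 3317
Selection 4: 3317 + 360 = 3677
Selection 5: 3677 + 360 = 4037
Selection 6: 4037 + 360 = 4397 → 4397 − 4107 = 290
Selection 7: 290 + 360 = 650
Selection 8: 650 + 360 = 1010
Selection 9: 1010 + 360 = 1370
Selection 10: 1370 + 360 = 1730
Selection 11: 1730 + 360 = 2090
Selection 12: 2090 + 360 = 2450
Selection 13: 2450 + 360 = 2810
Selection 14: 2810 + 360 = 3170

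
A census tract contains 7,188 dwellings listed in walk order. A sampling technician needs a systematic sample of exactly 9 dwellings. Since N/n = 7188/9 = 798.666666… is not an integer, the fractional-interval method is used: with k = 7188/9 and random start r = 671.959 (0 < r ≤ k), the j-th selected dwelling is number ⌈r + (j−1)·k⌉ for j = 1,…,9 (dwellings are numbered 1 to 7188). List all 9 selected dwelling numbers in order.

672, 1471, 2270, 3068, 3867, 4666, 5464, 6263, 7062

j=1: r + 0k = 671.959 → ⌈·⌉ = 672
j=2: r + 1k = 1470.625666… → ⌈·⌉ = 1471
j=3: r + 2k = 2269.292333… → ⌈·⌉ = 2270
j=4: r + 3k = 3067.959 → ⌈·⌉ = 3068
j=5: r + 4k = 3866.625666… → ⌈·⌉ = 3867
j=6: r + 5k = 4665.292333… → ⌈·⌉ = 4666
j=7: r + 6k = 5463.959 → ⌈·⌉ = 5464
j=8: r + 7k = 6262.625666… → ⌈·⌉ = 6263
j=9: r + 8k = 7061.292333… → ⌈·⌉ = 7062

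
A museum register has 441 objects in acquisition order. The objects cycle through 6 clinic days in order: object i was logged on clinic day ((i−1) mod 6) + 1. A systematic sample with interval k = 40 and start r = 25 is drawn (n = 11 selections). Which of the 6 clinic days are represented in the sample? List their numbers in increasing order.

1, 3, 5

Consecutive selections differ by k = 40, so their clinic day numbers differ by 40 mod 6 = 4.
gcd(40, 6) = 2, so the sample visits 6/2 = 3 distinct residues mod 6.
Start 25 is clinic day 1; the clinic days hit are 1, 3, 5.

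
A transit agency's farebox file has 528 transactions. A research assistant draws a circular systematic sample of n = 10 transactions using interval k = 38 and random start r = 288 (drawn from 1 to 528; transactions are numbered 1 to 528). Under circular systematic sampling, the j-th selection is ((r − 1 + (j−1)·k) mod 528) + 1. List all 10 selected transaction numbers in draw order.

288, 326, 364, 402, 440, 478, 516, 26, 64, 102

Selection 1: 288
Selection 2: 288 + 38 = 326
Selection 3: 326 + 38 = 364
Selection 4: 364 + 38 = 402
Selection 5: 402 + 38 = 440
Selection 6: 440 + 38 = 478
Selection 7: 478 + 38 = 516
Selection 8: 516 + 38 = 554 → 554 − 528 = 26
Selection 9: 26 + 38 = 64
Selection 10: 64 + 38 = 102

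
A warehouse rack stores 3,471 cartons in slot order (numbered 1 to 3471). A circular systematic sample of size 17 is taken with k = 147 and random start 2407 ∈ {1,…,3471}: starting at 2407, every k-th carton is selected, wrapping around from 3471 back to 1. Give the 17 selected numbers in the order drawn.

Selection 1: 2407
Selection 2: 2407 + 147 = 2554
Selection 3: 2554 + 147 = 2701
Selection 4: 2701 + 147 = 2848
Selection 5: 2848 + 147 = 2995
Selection 6: 2995 + 147 = 3142
Selection 7: 3142 + 147 = 3289
Selection 8: 3289 + 147 = 3436
Selection 9: 3436 + 147 = 3583 → 3583 − 3471 = 112
Selection 10: 112 + 147 = 259
Selection 11: 259 + 147 = 406
Selection 12: 406 + 147 = 553
Selection 13: 553 + 147 = 700
Selection 14: 700 + 147 = 847
Selection 15: 847 + 147 = 994
Selection 16: 994 + 147 = 1141
Selection 17: 1141 + 147 = 1288

2407, 2554, 2701, 2848, 2995, 3142, 3289, 3436, 112, 259, 406, 553, 700, 847, 994, 1141, 1288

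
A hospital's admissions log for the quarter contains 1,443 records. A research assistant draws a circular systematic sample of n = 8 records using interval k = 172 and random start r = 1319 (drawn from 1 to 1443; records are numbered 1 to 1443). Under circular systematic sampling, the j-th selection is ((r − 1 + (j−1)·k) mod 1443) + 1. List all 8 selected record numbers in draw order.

1319, 48, 220, 392, 564, 736, 908, 1080

Selection 1: 1319
Selection 2: 1319 + 172 = 1491 → 1491 − 1443 = 48
Selection 3: 48 + 172 = 220
Selection 4: 220 + 172 = 392
Selection 5: 392 + 172 = 564
Selection 6: 564 + 172 = 736
Selection 7: 736 + 172 = 908
Selection 8: 908 + 172 = 1080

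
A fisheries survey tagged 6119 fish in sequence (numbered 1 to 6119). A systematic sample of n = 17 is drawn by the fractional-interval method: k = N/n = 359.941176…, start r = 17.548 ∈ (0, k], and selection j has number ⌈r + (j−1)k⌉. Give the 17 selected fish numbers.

18, 378, 738, 1098, 1458, 1818, 2178, 2538, 2898, 3258, 3617, 3977, 4337, 4697, 5057, 5417, 5777

j=1: r + 0k = 17.548 → ⌈·⌉ = 18
j=2: r + 1k = 377.489176… → ⌈·⌉ = 378
j=3: r + 2k = 737.430352… → ⌈·⌉ = 738
j=4: r + 3k = 1097.371529… → ⌈·⌉ = 1098
j=5: r + 4k = 1457.312705… → ⌈·⌉ = 1458
j=6: r + 5k = 1817.253882… → ⌈·⌉ = 1818
j=7: r + 6k = 2177.195058… → ⌈·⌉ = 2178
j=8: r + 7k = 2537.136235… → ⌈·⌉ = 2538
j=9: r + 8k = 2897.077411… → ⌈·⌉ = 2898
j=10: r + 9k = 3257.018588… → ⌈·⌉ = 3258
j=11: r + 10k = 3616.959764… → ⌈·⌉ = 3617
j=12: r + 11k = 3976.900941… → ⌈·⌉ = 3977
j=13: r + 12k = 4336.842117… → ⌈·⌉ = 4337
j=14: r + 13k = 4696.783294… → ⌈·⌉ = 4697
j=15: r + 14k = 5056.724470… → ⌈·⌉ = 5057
j=16: r + 15k = 5416.665647… → ⌈·⌉ = 5417
j=17: r + 16k = 5776.606823… → ⌈·⌉ = 5777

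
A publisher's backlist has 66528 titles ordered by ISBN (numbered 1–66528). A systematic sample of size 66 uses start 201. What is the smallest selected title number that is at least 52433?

52617

k = 66528/66 = 1008
Steps past start: ⌈(52433 − 201)/1008⌉ = ⌈52232/1008⌉ = 52
Selected title: 201 + 52×1008 = 52617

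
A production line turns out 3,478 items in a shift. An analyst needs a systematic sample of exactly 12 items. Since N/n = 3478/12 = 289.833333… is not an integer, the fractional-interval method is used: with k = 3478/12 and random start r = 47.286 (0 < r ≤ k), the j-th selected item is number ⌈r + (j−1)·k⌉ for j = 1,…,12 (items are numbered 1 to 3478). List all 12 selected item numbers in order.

j=1: r + 0k = 47.286 → ⌈·⌉ = 48
j=2: r + 1k = 337.119333… → ⌈·⌉ = 338
j=3: r + 2k = 626.952666… → ⌈·⌉ = 627
j=4: r + 3k = 916.786 → ⌈·⌉ = 917
j=5: r + 4k = 1206.619333… → ⌈·⌉ = 1207
j=6: r + 5k = 1496.452666… → ⌈·⌉ = 1497
j=7: r + 6k = 1786.286 → ⌈·⌉ = 1787
j=8: r + 7k = 2076.119333… → ⌈·⌉ = 2077
j=9: r + 8k = 2365.952666… → ⌈·⌉ = 2366
j=10: r + 9k = 2655.786 → ⌈·⌉ = 2656
j=11: r + 10k = 2945.619333… → ⌈·⌉ = 2946
j=12: r + 11k = 3235.452666… → ⌈·⌉ = 3236

48, 338, 627, 917, 1207, 1497, 1787, 2077, 2366, 2656, 2946, 3236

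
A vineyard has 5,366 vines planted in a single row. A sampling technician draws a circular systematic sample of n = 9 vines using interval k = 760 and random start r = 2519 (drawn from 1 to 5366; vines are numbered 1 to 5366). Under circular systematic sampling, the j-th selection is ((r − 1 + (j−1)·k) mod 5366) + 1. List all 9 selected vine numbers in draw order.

Selection 1: 2519
Selection 2: 2519 + 760 = 3279
Selection 3: 3279 + 760 = 4039
Selection 4: 4039 + 760 = 4799
Selection 5: 4799 + 760 = 5559 → 5559 − 5366 = 193
Selection 6: 193 + 760 = 953
Selection 7: 953 + 760 = 1713
Selection 8: 1713 + 760 = 2473
Selection 9: 2473 + 760 = 3233

2519, 3279, 4039, 4799, 193, 953, 1713, 2473, 3233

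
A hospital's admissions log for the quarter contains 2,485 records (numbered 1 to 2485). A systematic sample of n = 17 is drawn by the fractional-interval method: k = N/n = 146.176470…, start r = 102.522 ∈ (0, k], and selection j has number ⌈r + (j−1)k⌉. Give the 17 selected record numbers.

103, 249, 395, 542, 688, 834, 980, 1126, 1272, 1419, 1565, 1711, 1857, 2003, 2149, 2296, 2442

j=1: r + 0k = 102.522 → ⌈·⌉ = 103
j=2: r + 1k = 248.698470… → ⌈·⌉ = 249
j=3: r + 2k = 394.874941… → ⌈·⌉ = 395
j=4: r + 3k = 541.051411… → ⌈·⌉ = 542
j=5: r + 4k = 687.227882… → ⌈·⌉ = 688
j=6: r + 5k = 833.404352… → ⌈·⌉ = 834
j=7: r + 6k = 979.580823… → ⌈·⌉ = 980
j=8: r + 7k = 1125.757294… → ⌈·⌉ = 1126
j=9: r + 8k = 1271.933764… → ⌈·⌉ = 1272
j=10: r + 9k = 1418.110235… → ⌈·⌉ = 1419
j=11: r + 10k = 1564.286705… → ⌈·⌉ = 1565
j=12: r + 11k = 1710.463176… → ⌈·⌉ = 1711
j=13: r + 12k = 1856.639647… → ⌈·⌉ = 1857
j=14: r + 13k = 2002.816117… → ⌈·⌉ = 2003
j=15: r + 14k = 2148.992588… → ⌈·⌉ = 2149
j=16: r + 15k = 2295.169058… → ⌈·⌉ = 2296
j=17: r + 16k = 2441.345529… → ⌈·⌉ = 2442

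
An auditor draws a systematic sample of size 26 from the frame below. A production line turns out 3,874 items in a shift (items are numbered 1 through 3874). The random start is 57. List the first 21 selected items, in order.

57, 206, 355, 504, 653, 802, 951, 1100, 1249, 1398, 1547, 1696, 1845, 1994, 2143, 2292, 2441, 2590, 2739, 2888, 3037

k = N/n = 3874/26 = 149
item 1: 57
item 2: 57 + 149 = 206
item 3: 206 + 149 = 355
item 4: 355 + 149 = 504
item 5: 504 + 149 = 653
item 6: 653 + 149 = 802
item 7: 802 + 149 = 951
item 8: 951 + 149 = 1100
item 9: 1100 + 149 = 1249
item 10: 1249 + 149 = 1398
item 11: 1398 + 149 = 1547
item 12: 1547 + 149 = 1696
item 13: 1696 + 149 = 1845
item 14: 1845 + 149 = 1994
item 15: 1994 + 149 = 2143
item 16: 2143 + 149 = 2292
item 17: 2292 + 149 = 2441
item 18: 2441 + 149 = 2590
item 19: 2590 + 149 = 2739
item 20: 2739 + 149 = 2888
item 21: 2888 + 149 = 3037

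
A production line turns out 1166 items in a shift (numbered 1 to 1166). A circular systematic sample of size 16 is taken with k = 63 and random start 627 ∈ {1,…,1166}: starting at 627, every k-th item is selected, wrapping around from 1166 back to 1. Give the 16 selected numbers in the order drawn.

627, 690, 753, 816, 879, 942, 1005, 1068, 1131, 28, 91, 154, 217, 280, 343, 406

Selection 1: 627
Selection 2: 627 + 63 = 690
Selection 3: 690 + 63 = 753
Selection 4: 753 + 63 = 816
Selection 5: 816 + 63 = 879
Selection 6: 879 + 63 = 942
Selection 7: 942 + 63 = 1005
Selection 8: 1005 + 63 = 1068
Selection 9: 1068 + 63 = 1131
Selection 10: 1131 + 63 = 1194 → 1194 − 1166 = 28
Selection 11: 28 + 63 = 91
Selection 12: 91 + 63 = 154
Selection 13: 154 + 63 = 217
Selection 14: 217 + 63 = 280
Selection 15: 280 + 63 = 343
Selection 16: 343 + 63 = 406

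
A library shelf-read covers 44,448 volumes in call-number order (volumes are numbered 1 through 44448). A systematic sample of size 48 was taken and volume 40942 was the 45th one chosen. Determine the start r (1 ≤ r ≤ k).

k = 44448/48 = 926
r = 40942 − (45−1)×926 = 40942 − 40744 = 198

198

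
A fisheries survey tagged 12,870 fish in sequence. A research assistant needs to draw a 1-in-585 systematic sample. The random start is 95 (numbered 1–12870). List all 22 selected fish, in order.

fish 1: 95
fish 2: 95 + 585 = 680
fish 3: 680 + 585 = 1265
fish 4: 1265 + 585 = 1850
fish 5: 1850 + 585 = 2435
fish 6: 2435 + 585 = 3020
fish 7: 3020 + 585 = 3605
fish 8: 3605 + 585 = 4190
fish 9: 4190 + 585 = 4775
fish 10: 4775 + 585 = 5360
fish 11: 5360 + 585 = 5945
fish 12: 5945 + 585 = 6530
fish 13: 6530 + 585 = 7115
fish 14: 7115 + 585 = 7700
fish 15: 7700 + 585 = 8285
fish 16: 8285 + 585 = 8870
fish 17: 8870 + 585 = 9455
fish 18: 9455 + 585 = 10040
fish 19: 10040 + 585 = 10625
fish 20: 10625 + 585 = 11210
fish 21: 11210 + 585 = 11795
fish 22: 11795 + 585 = 12380

95, 680, 1265, 1850, 2435, 3020, 3605, 4190, 4775, 5360, 5945, 6530, 7115, 7700, 8285, 8870, 9455, 10040, 10625, 11210, 11795, 12380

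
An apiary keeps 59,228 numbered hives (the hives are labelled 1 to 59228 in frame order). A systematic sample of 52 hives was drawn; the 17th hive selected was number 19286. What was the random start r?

1062

k = 59228/52 = 1139
r = 19286 − (17−1)×1139 = 19286 − 18224 = 1062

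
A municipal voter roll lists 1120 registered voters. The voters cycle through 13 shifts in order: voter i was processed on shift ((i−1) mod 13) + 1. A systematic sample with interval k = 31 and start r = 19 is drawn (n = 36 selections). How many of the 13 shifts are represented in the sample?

13

Consecutive selections differ by k = 31, so their shift numbers differ by 31 mod 13 = 5.
gcd(31, 13) = 1, so the sample visits 13/1 = 13 distinct residues mod 13.
Start 19 is shift 6; the shifts hit are 1, 2, 3, 4, 5, 6, 7, 8, 9, 10, 11, 12, 13.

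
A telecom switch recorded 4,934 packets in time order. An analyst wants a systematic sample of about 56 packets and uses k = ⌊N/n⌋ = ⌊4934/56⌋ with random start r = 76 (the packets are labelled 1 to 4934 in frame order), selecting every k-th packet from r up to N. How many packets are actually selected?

56

k = ⌊4934/56⌋ = 88
Achieved size = ⌊(4934 − 76)/88⌋ + 1 = ⌊4858/88⌋ + 1 = 55 + 1 = 56
(last selection: 76 + 55×88 = 4916 ≤ 4934; next would be 5004 > 4934)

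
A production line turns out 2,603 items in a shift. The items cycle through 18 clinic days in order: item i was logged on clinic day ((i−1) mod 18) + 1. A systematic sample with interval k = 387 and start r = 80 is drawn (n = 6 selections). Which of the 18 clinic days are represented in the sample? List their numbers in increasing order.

8, 17

Consecutive selections differ by k = 387, so their clinic day numbers differ by 387 mod 18 = 9.
gcd(387, 18) = 9, so the sample visits 18/9 = 2 distinct residues mod 18.
Start 80 is clinic day 8; the clinic days hit are 8, 17.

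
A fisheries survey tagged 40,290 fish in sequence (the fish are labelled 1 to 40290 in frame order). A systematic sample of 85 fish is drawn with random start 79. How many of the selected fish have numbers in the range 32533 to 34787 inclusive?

5

k = 40290/85 = 474
First selection ≥ 32533: 79 + ⌈(32533−79)/474⌉·474 = 79 + 69×474 = 32785
Last selection ≤ 34787: 79 + ⌊(34787−79)/474⌋·474 = 79 + 73×474 = 34681
Count = 73 − 69 + 1 = 5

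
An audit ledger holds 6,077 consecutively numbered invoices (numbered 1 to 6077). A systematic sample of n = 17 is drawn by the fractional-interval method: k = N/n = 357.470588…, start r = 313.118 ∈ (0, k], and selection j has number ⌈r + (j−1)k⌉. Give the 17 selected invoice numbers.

j=1: r + 0k = 313.118 → ⌈·⌉ = 314
j=2: r + 1k = 670.588588… → ⌈·⌉ = 671
j=3: r + 2k = 1028.059176… → ⌈·⌉ = 1029
j=4: r + 3k = 1385.529764… → ⌈·⌉ = 1386
j=5: r + 4k = 1743.000352… → ⌈·⌉ = 1744
j=6: r + 5k = 2100.470941… → ⌈·⌉ = 2101
j=7: r + 6k = 2457.941529… → ⌈·⌉ = 2458
j=8: r + 7k = 2815.412117… → ⌈·⌉ = 2816
j=9: r + 8k = 3172.882705… → ⌈·⌉ = 3173
j=10: r + 9k = 3530.353294… → ⌈·⌉ = 3531
j=11: r + 10k = 3887.823882… → ⌈·⌉ = 3888
j=12: r + 11k = 4245.294470… → ⌈·⌉ = 4246
j=13: r + 12k = 4602.765058… → ⌈·⌉ = 4603
j=14: r + 13k = 4960.235647… → ⌈·⌉ = 4961
j=15: r + 14k = 5317.706235… → ⌈·⌉ = 5318
j=16: r + 15k = 5675.176823… → ⌈·⌉ = 5676
j=17: r + 16k = 6032.647411… → ⌈·⌉ = 6033

314, 671, 1029, 1386, 1744, 2101, 2458, 2816, 3173, 3531, 3888, 4246, 4603, 4961, 5318, 5676, 6033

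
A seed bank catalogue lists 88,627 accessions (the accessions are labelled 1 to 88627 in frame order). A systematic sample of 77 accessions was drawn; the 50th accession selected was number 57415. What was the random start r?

k = 88627/77 = 1151
r = 57415 − (50−1)×1151 = 57415 − 56399 = 1016

1016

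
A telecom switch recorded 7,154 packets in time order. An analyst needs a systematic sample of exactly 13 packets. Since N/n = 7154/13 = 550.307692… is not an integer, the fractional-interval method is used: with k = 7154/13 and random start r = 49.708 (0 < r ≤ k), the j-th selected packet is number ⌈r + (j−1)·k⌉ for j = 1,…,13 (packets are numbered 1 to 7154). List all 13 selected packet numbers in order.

j=1: r + 0k = 49.708 → ⌈·⌉ = 50
j=2: r + 1k = 600.015692… → ⌈·⌉ = 601
j=3: r + 2k = 1150.323384… → ⌈·⌉ = 1151
j=4: r + 3k = 1700.631076… → ⌈·⌉ = 1701
j=5: r + 4k = 2250.938769… → ⌈·⌉ = 2251
j=6: r + 5k = 2801.246461… → ⌈·⌉ = 2802
j=7: r + 6k = 3351.554153… → ⌈·⌉ = 3352
j=8: r + 7k = 3901.861846… → ⌈·⌉ = 3902
j=9: r + 8k = 4452.169538… → ⌈·⌉ = 4453
j=10: r + 9k = 5002.477230… → ⌈·⌉ = 5003
j=11: r + 10k = 5552.784923… → ⌈·⌉ = 5553
j=12: r + 11k = 6103.092615… → ⌈·⌉ = 6104
j=13: r + 12k = 6653.400307… → ⌈·⌉ = 6654

50, 601, 1151, 1701, 2251, 2802, 3352, 3902, 4453, 5003, 5553, 6104, 6654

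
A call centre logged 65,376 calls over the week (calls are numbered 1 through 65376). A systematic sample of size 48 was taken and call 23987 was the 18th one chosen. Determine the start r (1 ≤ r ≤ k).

833

k = 65376/48 = 1362
r = 23987 − (18−1)×1362 = 23987 − 23154 = 833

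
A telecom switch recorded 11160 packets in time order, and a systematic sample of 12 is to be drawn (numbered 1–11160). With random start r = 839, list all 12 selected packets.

k = N/n = 11160/12 = 930
packet 1: 839
packet 2: 839 + 930 = 1769
packet 3: 1769 + 930 = 2699
packet 4: 2699 + 930 = 3629
packet 5: 3629 + 930 = 4559
packet 6: 4559 + 930 = 5489
packet 7: 5489 + 930 = 6419
packet 8: 6419 + 930 = 7349
packet 9: 7349 + 930 = 8279
packet 10: 8279 + 930 = 9209
packet 11: 9209 + 930 = 10139
packet 12: 10139 + 930 = 11069

839, 1769, 2699, 3629, 4559, 5489, 6419, 7349, 8279, 9209, 10139, 11069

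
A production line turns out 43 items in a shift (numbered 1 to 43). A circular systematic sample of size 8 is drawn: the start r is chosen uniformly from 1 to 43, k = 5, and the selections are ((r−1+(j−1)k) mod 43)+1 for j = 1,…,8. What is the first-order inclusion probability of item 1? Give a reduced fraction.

For each position j, as r ranges over 1…43 the j-th selection hits every item exactly once, so item 1 is selected for exactly 8 of the 43 starts.
Inclusion probability = 8/43.

8/43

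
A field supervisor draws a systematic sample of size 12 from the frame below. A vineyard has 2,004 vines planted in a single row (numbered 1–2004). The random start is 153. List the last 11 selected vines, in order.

k = N/n = 2004/12 = 167
2nd selection = 153 + 1×167 = 320
3rd: 320 + 167 = 487
4th: 487 + 167 = 654
5th: 654 + 167 = 821
6th: 821 + 167 = 988
7th: 988 + 167 = 1155
8th: 1155 + 167 = 1322
9th: 1322 + 167 = 1489
10th: 1489 + 167 = 1656
11th: 1656 + 167 = 1823
12th: 1823 + 167 = 1990

320, 487, 654, 821, 988, 1155, 1322, 1489, 1656, 1823, 1990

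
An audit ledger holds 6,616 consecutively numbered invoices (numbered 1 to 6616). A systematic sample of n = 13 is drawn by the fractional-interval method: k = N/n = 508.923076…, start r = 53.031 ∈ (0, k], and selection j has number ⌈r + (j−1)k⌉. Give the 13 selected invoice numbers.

j=1: r + 0k = 53.031 → ⌈·⌉ = 54
j=2: r + 1k = 561.954076… → ⌈·⌉ = 562
j=3: r + 2k = 1070.877153… → ⌈·⌉ = 1071
j=4: r + 3k = 1579.800230… → ⌈·⌉ = 1580
j=5: r + 4k = 2088.723307… → ⌈·⌉ = 2089
j=6: r + 5k = 2597.646384… → ⌈·⌉ = 2598
j=7: r + 6k = 3106.569461… → ⌈·⌉ = 3107
j=8: r + 7k = 3615.492538… → ⌈·⌉ = 3616
j=9: r + 8k = 4124.415615… → ⌈·⌉ = 4125
j=10: r + 9k = 4633.338692… → ⌈·⌉ = 4634
j=11: r + 10k = 5142.261769… → ⌈·⌉ = 5143
j=12: r + 11k = 5651.184846… → ⌈·⌉ = 5652
j=13: r + 12k = 6160.107923… → ⌈·⌉ = 6161

54, 562, 1071, 1580, 2089, 2598, 3107, 3616, 4125, 4634, 5143, 5652, 6161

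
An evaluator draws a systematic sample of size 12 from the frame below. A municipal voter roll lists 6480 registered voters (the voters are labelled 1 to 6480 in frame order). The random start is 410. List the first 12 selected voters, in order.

410, 950, 1490, 2030, 2570, 3110, 3650, 4190, 4730, 5270, 5810, 6350

k = N/n = 6480/12 = 540
voter 1: 410
voter 2: 410 + 540 = 950
voter 3: 950 + 540 = 1490
voter 4: 1490 + 540 = 2030
voter 5: 2030 + 540 = 2570
voter 6: 2570 + 540 = 3110
voter 7: 3110 + 540 = 3650
voter 8: 3650 + 540 = 4190
voter 9: 4190 + 540 = 4730
voter 10: 4730 + 540 = 5270
voter 11: 5270 + 540 = 5810
voter 12: 5810 + 540 = 6350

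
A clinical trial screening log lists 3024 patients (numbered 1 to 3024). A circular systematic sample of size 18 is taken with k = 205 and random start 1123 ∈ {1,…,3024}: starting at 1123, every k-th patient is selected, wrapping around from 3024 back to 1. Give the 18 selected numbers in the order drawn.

Selection 1: 1123
Selection 2: 1123 + 205 = 1328
Selection 3: 1328 + 205 = 1533
Selection 4: 1533 + 205 = 1738
Selection 5: 1738 + 205 = 1943
Selection 6: 1943 + 205 = 2148
Selection 7: 2148 + 205 = 2353
Selection 8: 2353 + 205 = 2558
Selection 9: 2558 + 205 = 2763
Selection 10: 2763 + 205 = 2968
Selection 11: 2968 + 205 = 3173 → 3173 − 3024 = 149
Selection 12: 149 + 205 = 354
Selection 13: 354 + 205 = 559
Selection 14: 559 + 205 = 764
Selection 15: 764 + 205 = 969
Selection 16: 969 + 205 = 1174
Selection 17: 1174 + 205 = 1379
Selection 18: 1379 + 205 = 1584

1123, 1328, 1533, 1738, 1943, 2148, 2353, 2558, 2763, 2968, 149, 354, 559, 764, 969, 1174, 1379, 1584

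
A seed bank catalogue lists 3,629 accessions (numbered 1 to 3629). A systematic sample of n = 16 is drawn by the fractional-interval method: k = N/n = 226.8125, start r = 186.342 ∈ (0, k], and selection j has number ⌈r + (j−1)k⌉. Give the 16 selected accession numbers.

187, 414, 640, 867, 1094, 1321, 1548, 1775, 2001, 2228, 2455, 2682, 2909, 3135, 3362, 3589

j=1: r + 0k = 186.342 → ⌈·⌉ = 187
j=2: r + 1k = 413.1545 → ⌈·⌉ = 414
j=3: r + 2k = 639.967 → ⌈·⌉ = 640
j=4: r + 3k = 866.7795 → ⌈·⌉ = 867
j=5: r + 4k = 1093.592 → ⌈·⌉ = 1094
j=6: r + 5k = 1320.4045 → ⌈·⌉ = 1321
j=7: r + 6k = 1547.217 → ⌈·⌉ = 1548
j=8: r + 7k = 1774.0295 → ⌈·⌉ = 1775
j=9: r + 8k = 2000.842 → ⌈·⌉ = 2001
j=10: r + 9k = 2227.6545 → ⌈·⌉ = 2228
j=11: r + 10k = 2454.467 → ⌈·⌉ = 2455
j=12: r + 11k = 2681.2795 → ⌈·⌉ = 2682
j=13: r + 12k = 2908.092 → ⌈·⌉ = 2909
j=14: r + 13k = 3134.9045 → ⌈·⌉ = 3135
j=15: r + 14k = 3361.717 → ⌈·⌉ = 3362
j=16: r + 15k = 3588.5295 → ⌈·⌉ = 3589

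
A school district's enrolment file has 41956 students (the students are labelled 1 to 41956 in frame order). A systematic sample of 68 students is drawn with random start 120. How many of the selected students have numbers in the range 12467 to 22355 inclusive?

16

k = 41956/68 = 617
First selection ≥ 12467: 120 + ⌈(12467−120)/617⌉·617 = 120 + 21×617 = 13077
Last selection ≤ 22355: 120 + ⌊(22355−120)/617⌋·617 = 120 + 36×617 = 22332
Count = 36 − 21 + 1 = 16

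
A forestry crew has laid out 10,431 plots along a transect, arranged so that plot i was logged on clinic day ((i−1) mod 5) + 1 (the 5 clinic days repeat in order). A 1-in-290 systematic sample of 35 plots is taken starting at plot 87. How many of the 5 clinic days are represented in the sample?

1

Consecutive selections differ by k = 290, so their clinic day numbers differ by 290 mod 5 = 0.
gcd(290, 5) = 5, so the sample visits 5/5 = 1 distinct residues mod 5.
Start 87 is clinic day 2; the clinic days hit are 2.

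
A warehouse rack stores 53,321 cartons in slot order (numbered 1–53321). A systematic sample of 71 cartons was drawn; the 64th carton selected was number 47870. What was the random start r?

557

k = 53321/71 = 751
r = 47870 − (64−1)×751 = 47870 − 47313 = 557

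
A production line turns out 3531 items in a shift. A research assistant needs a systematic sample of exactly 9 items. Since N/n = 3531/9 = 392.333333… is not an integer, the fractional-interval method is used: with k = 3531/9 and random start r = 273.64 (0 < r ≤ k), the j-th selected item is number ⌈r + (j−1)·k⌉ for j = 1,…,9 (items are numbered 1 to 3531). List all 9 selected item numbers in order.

274, 666, 1059, 1451, 1843, 2236, 2628, 3020, 3413

j=1: r + 0k = 273.64 → ⌈·⌉ = 274
j=2: r + 1k = 665.973333… → ⌈·⌉ = 666
j=3: r + 2k = 1058.306666… → ⌈·⌉ = 1059
j=4: r + 3k = 1450.64 → ⌈·⌉ = 1451
j=5: r + 4k = 1842.973333… → ⌈·⌉ = 1843
j=6: r + 5k = 2235.306666… → ⌈·⌉ = 2236
j=7: r + 6k = 2627.64 → ⌈·⌉ = 2628
j=8: r + 7k = 3019.973333… → ⌈·⌉ = 3020
j=9: r + 8k = 3412.306666… → ⌈·⌉ = 3413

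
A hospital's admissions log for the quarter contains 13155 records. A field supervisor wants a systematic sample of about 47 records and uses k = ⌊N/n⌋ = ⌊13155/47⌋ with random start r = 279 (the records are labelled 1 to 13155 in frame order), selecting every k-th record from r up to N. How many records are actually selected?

k = ⌊13155/47⌋ = 279
Achieved size = ⌊(13155 − 279)/279⌋ + 1 = ⌊12876/279⌋ + 1 = 46 + 1 = 47
(last selection: 279 + 46×279 = 13113 ≤ 13155; next would be 13392 > 13155)

47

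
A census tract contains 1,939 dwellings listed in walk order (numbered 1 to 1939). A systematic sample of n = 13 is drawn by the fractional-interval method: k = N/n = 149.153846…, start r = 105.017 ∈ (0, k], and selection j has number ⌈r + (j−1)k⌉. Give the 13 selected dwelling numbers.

106, 255, 404, 553, 702, 851, 1000, 1150, 1299, 1448, 1597, 1746, 1895

j=1: r + 0k = 105.017 → ⌈·⌉ = 106
j=2: r + 1k = 254.170846… → ⌈·⌉ = 255
j=3: r + 2k = 403.324692… → ⌈·⌉ = 404
j=4: r + 3k = 552.478538… → ⌈·⌉ = 553
j=5: r + 4k = 701.632384… → ⌈·⌉ = 702
j=6: r + 5k = 850.786230… → ⌈·⌉ = 851
j=7: r + 6k = 999.940076… → ⌈·⌉ = 1000
j=8: r + 7k = 1149.093923… → ⌈·⌉ = 1150
j=9: r + 8k = 1298.247769… → ⌈·⌉ = 1299
j=10: r + 9k = 1447.401615… → ⌈·⌉ = 1448
j=11: r + 10k = 1596.555461… → ⌈·⌉ = 1597
j=12: r + 11k = 1745.709307… → ⌈·⌉ = 1746
j=13: r + 12k = 1894.863153… → ⌈·⌉ = 1895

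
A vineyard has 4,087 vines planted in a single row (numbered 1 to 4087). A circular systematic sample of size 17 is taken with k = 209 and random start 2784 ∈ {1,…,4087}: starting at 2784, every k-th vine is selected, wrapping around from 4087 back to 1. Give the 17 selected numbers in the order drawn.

Selection 1: 2784
Selection 2: 2784 + 209 = 2993
Selection 3: 2993 + 209 = 3202
Selection 4: 3202 + 209 = 3411
Selection 5: 3411 + 209 = 3620
Selection 6: 3620 + 209 = 3829
Selection 7: 3829 + 209 = 4038
Selection 8: 4038 + 209 = 4247 → 4247 − 4087 = 160
Selection 9: 160 + 209 = 369
Selection 10: 369 + 209 = 578
Selection 11: 578 + 209 = 787
Selection 12: 787 + 209 = 996
Selection 13: 996 + 209 = 1205
Selection 14: 1205 + 209 = 1414
Selection 15: 1414 + 209 = 1623
Selection 16: 1623 + 209 = 1832
Selection 17: 1832 + 209 = 2041

2784, 2993, 3202, 3411, 3620, 3829, 4038, 160, 369, 578, 787, 996, 1205, 1414, 1623, 1832, 2041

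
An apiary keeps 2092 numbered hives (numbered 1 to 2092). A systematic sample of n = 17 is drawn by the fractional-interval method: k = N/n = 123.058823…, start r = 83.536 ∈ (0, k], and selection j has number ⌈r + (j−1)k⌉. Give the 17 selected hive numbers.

j=1: r + 0k = 83.536 → ⌈·⌉ = 84
j=2: r + 1k = 206.594823… → ⌈·⌉ = 207
j=3: r + 2k = 329.653647… → ⌈·⌉ = 330
j=4: r + 3k = 452.712470… → ⌈·⌉ = 453
j=5: r + 4k = 575.771294… → ⌈·⌉ = 576
j=6: r + 5k = 698.830117… → ⌈·⌉ = 699
j=7: r + 6k = 821.888941… → ⌈·⌉ = 822
j=8: r + 7k = 944.947764… → ⌈·⌉ = 945
j=9: r + 8k = 1068.006588… → ⌈·⌉ = 1069
j=10: r + 9k = 1191.065411… → ⌈·⌉ = 1192
j=11: r + 10k = 1314.124235… → ⌈·⌉ = 1315
j=12: r + 11k = 1437.183058… → ⌈·⌉ = 1438
j=13: r + 12k = 1560.241882… → ⌈·⌉ = 1561
j=14: r + 13k = 1683.300705… → ⌈·⌉ = 1684
j=15: r + 14k = 1806.359529… → ⌈·⌉ = 1807
j=16: r + 15k = 1929.418352… → ⌈·⌉ = 1930
j=17: r + 16k = 2052.477176… → ⌈·⌉ = 2053

84, 207, 330, 453, 576, 699, 822, 945, 1069, 1192, 1315, 1438, 1561, 1684, 1807, 1930, 2053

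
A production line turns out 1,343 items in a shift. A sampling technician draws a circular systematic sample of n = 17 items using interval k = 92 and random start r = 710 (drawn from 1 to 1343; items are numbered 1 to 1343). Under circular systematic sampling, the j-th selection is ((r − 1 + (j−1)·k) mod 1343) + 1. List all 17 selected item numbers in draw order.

Selection 1: 710
Selection 2: 710 + 92 = 802
Selection 3: 802 + 92 = 894
Selection 4: 894 + 92 = 986
Selection 5: 986 + 92 = 1078
Selection 6: 1078 + 92 = 1170
Selection 7: 1170 + 92 = 1262
Selection 8: 1262 + 92 = 1354 → 1354 − 1343 = 11
Selection 9: 11 + 92 = 103
Selection 10: 103 + 92 = 195
Selection 11: 195 + 92 = 287
Selection 12: 287 + 92 = 379
Selection 13: 379 + 92 = 471
Selection 14: 471 + 92 = 563
Selection 15: 563 + 92 = 655
Selection 16: 655 + 92 = 747
Selection 17: 747 + 92 = 839

710, 802, 894, 986, 1078, 1170, 1262, 11, 103, 195, 287, 379, 471, 563, 655, 747, 839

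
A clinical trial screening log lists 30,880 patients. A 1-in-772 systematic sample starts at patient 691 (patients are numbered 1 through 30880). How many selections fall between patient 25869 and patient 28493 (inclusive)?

4

k = 772
First selection ≥ 25869: 691 + ⌈(25869−691)/772⌉·772 = 691 + 33×772 = 26167
Last selection ≤ 28493: 691 + ⌊(28493−691)/772⌋·772 = 691 + 36×772 = 28483
Count = 36 − 33 + 1 = 4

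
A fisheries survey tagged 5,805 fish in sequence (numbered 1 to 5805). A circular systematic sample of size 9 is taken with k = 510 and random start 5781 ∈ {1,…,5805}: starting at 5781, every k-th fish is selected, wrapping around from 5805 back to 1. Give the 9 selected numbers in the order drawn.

5781, 486, 996, 1506, 2016, 2526, 3036, 3546, 4056

Selection 1: 5781
Selection 2: 5781 + 510 = 6291 → 6291 − 5805 = 486
Selection 3: 486 + 510 = 996
Selection 4: 996 + 510 = 1506
Selection 5: 1506 + 510 = 2016
Selection 6: 2016 + 510 = 2526
Selection 7: 2526 + 510 = 3036
Selection 8: 3036 + 510 = 3546
Selection 9: 3546 + 510 = 4056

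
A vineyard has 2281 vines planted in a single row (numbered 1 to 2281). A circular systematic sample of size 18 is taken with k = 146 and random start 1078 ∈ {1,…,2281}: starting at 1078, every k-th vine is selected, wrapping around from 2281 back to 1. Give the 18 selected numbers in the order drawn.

Selection 1: 1078
Selection 2: 1078 + 146 = 1224
Selection 3: 1224 + 146 = 1370
Selection 4: 1370 + 146 = 1516
Selection 5: 1516 + 146 = 1662
Selection 6: 1662 + 146 = 1808
Selection 7: 1808 + 146 = 1954
Selection 8: 1954 + 146 = 2100
Selection 9: 2100 + 146 = 2246
Selection 10: 2246 + 146 = 2392 → 2392 − 2281 = 111
Selection 11: 111 + 146 = 257
Selection 12: 257 + 146 = 403
Selection 13: 403 + 146 = 549
Selection 14: 549 + 146 = 695
Selection 15: 695 + 146 = 841
Selection 16: 841 + 146 = 987
Selection 17: 987 + 146 = 1133
Selection 18: 1133 + 146 = 1279

1078, 1224, 1370, 1516, 1662, 1808, 1954, 2100, 2246, 111, 257, 403, 549, 695, 841, 987, 1133, 1279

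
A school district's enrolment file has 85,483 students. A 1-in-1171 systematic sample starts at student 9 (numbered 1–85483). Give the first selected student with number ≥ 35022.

35139

k = 1171
Steps past start: ⌈(35022 − 9)/1171⌉ = ⌈35013/1171⌉ = 30
Selected student: 9 + 30×1171 = 35139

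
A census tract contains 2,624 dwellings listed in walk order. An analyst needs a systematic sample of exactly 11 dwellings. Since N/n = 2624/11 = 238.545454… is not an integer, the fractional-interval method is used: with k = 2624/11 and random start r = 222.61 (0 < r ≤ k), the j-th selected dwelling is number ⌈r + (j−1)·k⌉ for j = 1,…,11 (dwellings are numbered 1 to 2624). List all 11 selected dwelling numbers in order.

j=1: r + 0k = 222.61 → ⌈·⌉ = 223
j=2: r + 1k = 461.155454… → ⌈·⌉ = 462
j=3: r + 2k = 699.700909… → ⌈·⌉ = 700
j=4: r + 3k = 938.246363… → ⌈·⌉ = 939
j=5: r + 4k = 1176.791818… → ⌈·⌉ = 1177
j=6: r + 5k = 1415.337272… → ⌈·⌉ = 1416
j=7: r + 6k = 1653.882727… → ⌈·⌉ = 1654
j=8: r + 7k = 1892.428181… → ⌈·⌉ = 1893
j=9: r + 8k = 2130.973636… → ⌈·⌉ = 2131
j=10: r + 9k = 2369.519090… → ⌈·⌉ = 2370
j=11: r + 10k = 2608.064545… → ⌈·⌉ = 2609

223, 462, 700, 939, 1177, 1416, 1654, 1893, 2131, 2370, 2609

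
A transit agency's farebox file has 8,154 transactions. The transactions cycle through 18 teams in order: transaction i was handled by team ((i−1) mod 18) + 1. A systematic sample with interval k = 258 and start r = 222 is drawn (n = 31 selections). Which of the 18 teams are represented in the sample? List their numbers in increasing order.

6, 12, 18

Consecutive selections differ by k = 258, so their team numbers differ by 258 mod 18 = 6.
gcd(258, 18) = 6, so the sample visits 18/6 = 3 distinct residues mod 18.
Start 222 is team 6; the teams hit are 6, 12, 18.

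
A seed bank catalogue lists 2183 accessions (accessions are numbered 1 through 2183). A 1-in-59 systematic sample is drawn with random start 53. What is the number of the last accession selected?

2177

k = 59
37th selection = r + (37−1)·k = 53 + 36×59 = 53 + 2124 = 2177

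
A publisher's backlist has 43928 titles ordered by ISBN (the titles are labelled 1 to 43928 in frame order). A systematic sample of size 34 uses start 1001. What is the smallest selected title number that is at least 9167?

k = 43928/34 = 1292
Steps past start: ⌈(9167 − 1001)/1292⌉ = ⌈8166/1292⌉ = 7
Selected title: 1001 + 7×1292 = 10045

10045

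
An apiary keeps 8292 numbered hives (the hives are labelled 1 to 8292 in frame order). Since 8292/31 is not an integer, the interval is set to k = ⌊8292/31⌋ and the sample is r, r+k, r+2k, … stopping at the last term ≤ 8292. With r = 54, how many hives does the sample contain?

31

k = ⌊8292/31⌋ = 267
Achieved size = ⌊(8292 − 54)/267⌋ + 1 = ⌊8238/267⌋ + 1 = 30 + 1 = 31
(last selection: 54 + 30×267 = 8064 ≤ 8292; next would be 8331 > 8292)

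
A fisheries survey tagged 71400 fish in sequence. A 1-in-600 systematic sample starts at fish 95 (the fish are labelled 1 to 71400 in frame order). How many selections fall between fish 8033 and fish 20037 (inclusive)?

20

k = 600
First selection ≥ 8033: 95 + ⌈(8033−95)/600⌉·600 = 95 + 14×600 = 8495
Last selection ≤ 20037: 95 + ⌊(20037−95)/600⌋·600 = 95 + 33×600 = 19895
Count = 33 − 14 + 1 = 20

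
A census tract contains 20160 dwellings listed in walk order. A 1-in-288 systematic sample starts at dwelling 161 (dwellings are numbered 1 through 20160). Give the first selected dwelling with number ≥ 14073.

14273

k = 288
Steps past start: ⌈(14073 − 161)/288⌉ = ⌈13912/288⌉ = 49
Selected dwelling: 161 + 49×288 = 14273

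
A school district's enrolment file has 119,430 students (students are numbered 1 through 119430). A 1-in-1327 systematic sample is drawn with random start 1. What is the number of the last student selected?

118104

k = 1327
90th selection = r + (90−1)·k = 1 + 89×1327 = 1 + 118103 = 118104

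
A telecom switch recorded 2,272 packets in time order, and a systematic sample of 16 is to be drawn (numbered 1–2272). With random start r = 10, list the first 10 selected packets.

10, 152, 294, 436, 578, 720, 862, 1004, 1146, 1288

k = N/n = 2272/16 = 142
packet 1: 10
packet 2: 10 + 142 = 152
packet 3: 152 + 142 = 294
packet 4: 294 + 142 = 436
packet 5: 436 + 142 = 578
packet 6: 578 + 142 = 720
packet 7: 720 + 142 = 862
packet 8: 862 + 142 = 1004
packet 9: 1004 + 142 = 1146
packet 10: 1146 + 142 = 1288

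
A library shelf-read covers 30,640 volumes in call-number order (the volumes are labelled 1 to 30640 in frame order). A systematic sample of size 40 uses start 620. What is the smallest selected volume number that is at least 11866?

12110

k = 30640/40 = 766
Steps past start: ⌈(11866 − 620)/766⌉ = ⌈11246/766⌉ = 15
Selected volume: 620 + 15×766 = 12110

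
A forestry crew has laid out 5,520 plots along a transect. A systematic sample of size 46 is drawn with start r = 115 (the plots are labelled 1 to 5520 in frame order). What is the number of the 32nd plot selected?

k = 5520/46 = 120
32nd selection = r + (32−1)·k = 115 + 31×120 = 115 + 3720 = 3835

3835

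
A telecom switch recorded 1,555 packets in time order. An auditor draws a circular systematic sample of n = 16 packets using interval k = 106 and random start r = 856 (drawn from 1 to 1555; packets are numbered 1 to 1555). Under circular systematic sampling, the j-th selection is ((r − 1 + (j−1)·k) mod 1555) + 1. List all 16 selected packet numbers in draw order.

Selection 1: 856
Selection 2: 856 + 106 = 962
Selection 3: 962 + 106 = 1068
Selection 4: 1068 + 106 = 1174
Selection 5: 1174 + 106 = 1280
Selection 6: 1280 + 106 = 1386
Selection 7: 1386 + 106 = 1492
Selection 8: 1492 + 106 = 1598 → 1598 − 1555 = 43
Selection 9: 43 + 106 = 149
Selection 10: 149 + 106 = 255
Selection 11: 255 + 106 = 361
Selection 12: 361 + 106 = 467
Selection 13: 467 + 106 = 573
Selection 14: 573 + 106 = 679
Selection 15: 679 + 106 = 785
Selection 16: 785 + 106 = 891

856, 962, 1068, 1174, 1280, 1386, 1492, 43, 149, 255, 361, 467, 573, 679, 785, 891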